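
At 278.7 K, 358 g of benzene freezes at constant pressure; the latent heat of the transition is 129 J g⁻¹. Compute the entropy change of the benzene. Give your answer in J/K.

Heat released by the substance: Q = −mL = −358 × 129 = −46182 J.
At constant T, ΔS = Q_rev/T = −46182 / 278.7 = -166 J/K.

ΔS = -166 J/K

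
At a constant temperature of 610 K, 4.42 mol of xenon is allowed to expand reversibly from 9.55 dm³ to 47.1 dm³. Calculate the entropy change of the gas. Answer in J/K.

ΔS_gas = 58.6 J/K

For an isothermal ideal gas ΔS_gas = nR ln(V₂/V₁) = 4.42 × 8.314 × ln(47.1/9.55) = 58.6 J/K.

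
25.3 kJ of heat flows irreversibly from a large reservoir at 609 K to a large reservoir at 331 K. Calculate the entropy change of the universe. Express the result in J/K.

ΔS_total = 34.9 J/K

ΔS_hot = −Q/T_H = −25300/609 = -41.54 J/K and ΔS_cold = +Q/T_C = 25300/331 = 76.44 J/K.
ΔS_total = -41.54 + 76.44 = 34.9 J/K, positive as the second law requires.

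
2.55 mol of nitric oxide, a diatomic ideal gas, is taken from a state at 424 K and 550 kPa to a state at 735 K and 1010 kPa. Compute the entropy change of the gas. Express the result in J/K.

ΔS = nC_p ln(T₂/T₁) − nR ln(P₂/P₁), with C_p = 7R/2 = 29.1 J mol⁻¹ K⁻¹ for a diatomic ideal gas.
ΔS = 2.55 × [29.1 × ln(735/424) − 8.314 × ln(1010/550)] = 27.9 J/K.

ΔS = 27.9 J/K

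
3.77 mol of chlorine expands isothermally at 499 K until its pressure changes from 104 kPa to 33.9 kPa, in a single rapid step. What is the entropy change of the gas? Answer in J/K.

ΔS_gas = 35.1 J/K

Entropy is a state function, so ΔS_gas depends only on the end states.
For an isothermal ideal gas ΔS_gas = nR ln(P₁/P₂) = 3.77 × 8.314 × ln(104/33.9) = 35.1 J/K.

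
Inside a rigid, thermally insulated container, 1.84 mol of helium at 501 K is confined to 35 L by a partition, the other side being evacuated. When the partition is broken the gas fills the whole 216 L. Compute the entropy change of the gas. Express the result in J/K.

ΔS_gas = 27.8 J/K

For an ideal gas in free expansion Q = 0 and W = 0, so T is unchanged.
Entropy is a state function; using a reversible isothermal path, ΔS_gas = nR ln(V₂/V₁) = 1.84 × 8.314 × ln(216/35) = 27.8 J/K.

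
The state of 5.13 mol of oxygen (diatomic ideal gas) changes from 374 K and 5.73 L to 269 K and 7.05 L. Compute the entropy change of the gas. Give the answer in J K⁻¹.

ΔS = -26.3 J/K

Entropy is a state function: ΔS = nC_V ln(T₂/T₁) + nR ln(V₂/V₁), with C_V = 5R/2 = 20.79 J mol⁻¹ K⁻¹ for a diatomic ideal gas.
ΔS = 5.13 × [20.79 × ln(269/374) + 8.314 × ln(7.05/5.73)] = -26.3 J/K.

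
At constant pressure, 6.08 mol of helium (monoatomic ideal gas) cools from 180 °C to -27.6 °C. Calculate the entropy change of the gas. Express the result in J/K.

In kelvin: T₁ = 453.15 K, T₂ = 245.55 K. At constant pressure, ΔS = nC_p ln(T₂/T₁) with C_p = 5R/2 = 20.79 J mol⁻¹ K⁻¹.
ΔS = 6.08 × 20.79 × ln(245.55/453.15) = -77.4 J/K.

ΔS = -77.4 J/K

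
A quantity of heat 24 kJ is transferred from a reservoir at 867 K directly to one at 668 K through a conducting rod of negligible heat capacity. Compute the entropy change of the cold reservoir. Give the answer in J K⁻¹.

The cold reservoir gains heat Q, so ΔS_cold = +Q/T_C = 24000/668 = 35.9 J/K.

ΔS_cold = 35.9 J/K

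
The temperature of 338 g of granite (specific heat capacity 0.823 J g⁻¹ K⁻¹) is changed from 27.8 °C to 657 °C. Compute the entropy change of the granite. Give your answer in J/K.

In kelvin: T₁ = 300.95 K, T₂ = 930.15 K. ΔS = ∫dQ_rev/T = m c ln(T₂/T₁) = 338 × 0.823 × ln(930.15/300.95) = 314 J/K.

ΔS = 314 J/K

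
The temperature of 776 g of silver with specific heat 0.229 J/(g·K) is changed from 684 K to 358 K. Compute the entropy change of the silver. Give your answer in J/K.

ΔS = -115 J/K

ΔS = ∫dQ_rev/T = m c ln(T₂/T₁) = 776 × 0.229 × ln(358/684) = -115 J/K.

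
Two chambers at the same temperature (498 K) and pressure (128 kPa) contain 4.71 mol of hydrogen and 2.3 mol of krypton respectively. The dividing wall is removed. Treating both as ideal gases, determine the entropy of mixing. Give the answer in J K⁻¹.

ΔS_mix = 36.9 J/K

Mole fractions: x_A = 4.71/7.01 = 0.672, x_B = 0.328.
ΔS_mix = −R(n_A ln x_A + n_B ln x_B) = −8.314 × (4.71 ln 0.672 + 2.3 ln 0.328) = 36.9 J/K.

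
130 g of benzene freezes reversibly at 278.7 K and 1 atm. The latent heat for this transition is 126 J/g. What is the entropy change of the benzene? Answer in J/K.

Heat released by the substance: Q = −mL = −130 × 126 = −16380 J.
At constant T, ΔS = Q_rev/T = −16380 / 278.7 = -58.8 J/K.

ΔS = -58.8 J/K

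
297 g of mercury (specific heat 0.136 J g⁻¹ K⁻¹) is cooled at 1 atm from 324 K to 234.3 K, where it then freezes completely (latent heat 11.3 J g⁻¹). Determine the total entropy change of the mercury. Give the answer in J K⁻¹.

ΔS = -27.4 J/K

Cooling step: ΔS₁ = m c ln(T_tr/T_i) = 297 × 0.136 × ln(234.3/324) = -13.09 J/K.
Phase change: ΔS₂ = −mL/T_tr = −297 × 11.3 / 234.3 = -14.32 J/K.
ΔS_total = (-13.09) + (-14.32) = -27.4 J/K.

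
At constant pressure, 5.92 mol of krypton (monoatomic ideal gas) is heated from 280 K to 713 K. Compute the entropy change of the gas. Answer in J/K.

At constant pressure, ΔS = nC_p ln(T₂/T₁) with C_p = 5R/2 = 20.79 J mol⁻¹ K⁻¹.
ΔS = 5.92 × 20.79 × ln(713/280) = 115 J/K.

ΔS = 115 J/K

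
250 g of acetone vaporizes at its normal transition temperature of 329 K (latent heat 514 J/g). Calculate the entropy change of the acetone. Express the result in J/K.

Heat absorbed by the substance: Q = mL = 250 × 514 = 128500 J.
At constant T, ΔS = Q_rev/T = 128500 / 329 = 391 J/K.

ΔS = 391 J/K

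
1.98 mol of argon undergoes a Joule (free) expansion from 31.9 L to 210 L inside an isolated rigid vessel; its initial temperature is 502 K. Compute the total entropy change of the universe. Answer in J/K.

ΔS_universe = 31 J/K

For an ideal gas in free expansion Q = 0 and W = 0, so T is unchanged.
Entropy is a state function; using a reversible isothermal path, ΔS_gas = nR ln(V₂/V₁) = 1.98 × 8.314 × ln(210/31.9) = 31 J/K.
The insulated surroundings exchange no heat, so ΔS_surr = 0 and ΔS_universe = ΔS_gas.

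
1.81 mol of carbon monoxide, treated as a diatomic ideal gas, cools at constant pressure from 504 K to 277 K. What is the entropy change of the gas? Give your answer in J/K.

At constant pressure, ΔS = nC_p ln(T₂/T₁) with C_p = 7R/2 = 29.1 J mol⁻¹ K⁻¹.
ΔS = 1.81 × 29.1 × ln(277/504) = -31.5 J/K.

ΔS = -31.5 J/K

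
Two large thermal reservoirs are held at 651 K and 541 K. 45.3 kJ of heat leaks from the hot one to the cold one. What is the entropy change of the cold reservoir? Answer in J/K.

ΔS_cold = 83.7 J/K

The cold reservoir gains heat Q, so ΔS_cold = +Q/T_C = 45300/541 = 83.7 J/K.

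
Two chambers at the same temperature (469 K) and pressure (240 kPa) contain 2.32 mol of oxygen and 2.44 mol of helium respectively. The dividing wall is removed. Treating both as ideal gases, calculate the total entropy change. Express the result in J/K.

Mole fractions: x_A = 2.32/4.76 = 0.487, x_B = 0.513.
ΔS_mix = −R(n_A ln x_A + n_B ln x_B) = −8.314 × (2.32 ln 0.487 + 2.44 ln 0.513) = 27.4 J/K.

ΔS_mix = 27.4 J/K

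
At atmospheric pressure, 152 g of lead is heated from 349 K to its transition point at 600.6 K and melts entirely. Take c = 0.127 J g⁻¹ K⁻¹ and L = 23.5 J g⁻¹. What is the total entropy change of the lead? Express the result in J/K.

Warming step: ΔS₁ = m c ln(T_tr/T_i) = 152 × 0.127 × ln(600.6/349) = 10.48 J/K.
Phase change: ΔS₂ = +mL/T_tr = 152 × 23.5 / 600.6 = 5.947 J/K.
ΔS_total = (10.48) + (5.947) = 16.4 J/K.

ΔS = 16.4 J/K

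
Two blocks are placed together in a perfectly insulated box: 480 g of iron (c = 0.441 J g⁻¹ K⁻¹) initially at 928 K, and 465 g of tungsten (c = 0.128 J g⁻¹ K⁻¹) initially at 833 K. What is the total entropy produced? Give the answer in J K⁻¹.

Energy balance: T_f = (m₁c₁T₁ + m₂c₂T₂)/(m₁c₁ + m₂c₂) = 907.15 K.
ΔS₁ = m₁c₁ ln(T_f/T₁) = 211.68 × ln(907.15/928) = -4.8101 J/K.
ΔS₂ = m₂c₂ ln(T_f/T₂) = 59.52 × ln(907.15/833) = 5.0755 J/K.
ΔS_total = -4.8101 + 5.0755 = 0.265 J/K.

ΔS_total = 0.265 J/K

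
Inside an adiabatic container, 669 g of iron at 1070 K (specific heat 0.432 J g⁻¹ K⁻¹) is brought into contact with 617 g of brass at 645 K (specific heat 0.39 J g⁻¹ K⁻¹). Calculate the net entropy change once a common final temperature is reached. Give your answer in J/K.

ΔS_total = 16.4 J/K

Energy balance: T_f = (m₁c₁T₁ + m₂c₂T₂)/(m₁c₁ + m₂c₂) = 876.91 K.
ΔS₁ = m₁c₁ ln(T_f/T₁) = 289.008 × ln(876.91/1070) = -57.52 J/K.
ΔS₂ = m₂c₂ ln(T_f/T₂) = 240.63 × ln(876.91/645) = 73.91 J/K.
ΔS_total = -57.52 + 73.91 = 16.4 J/K.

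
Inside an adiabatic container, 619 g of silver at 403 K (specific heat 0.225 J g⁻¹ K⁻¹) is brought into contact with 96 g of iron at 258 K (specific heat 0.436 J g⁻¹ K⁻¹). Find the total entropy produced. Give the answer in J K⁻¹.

Energy balance: T_f = (m₁c₁T₁ + m₂c₂T₂)/(m₁c₁ + m₂c₂) = 369.49 K.
ΔS₁ = m₁c₁ ln(T_f/T₁) = 139.275 × ln(369.49/403) = -12.09 J/K.
ΔS₂ = m₂c₂ ln(T_f/T₂) = 41.856 × ln(369.49/258) = 15.03 J/K.
ΔS_total = -12.09 + 15.03 = 2.94 J/K.

ΔS_total = 2.94 J/K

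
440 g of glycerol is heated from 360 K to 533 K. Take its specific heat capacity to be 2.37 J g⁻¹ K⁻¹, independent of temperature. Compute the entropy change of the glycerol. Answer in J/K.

ΔS = 409 J/K

ΔS = ∫dQ_rev/T = m c ln(T₂/T₁) = 440 × 2.37 × ln(533/360) = 409 J/K.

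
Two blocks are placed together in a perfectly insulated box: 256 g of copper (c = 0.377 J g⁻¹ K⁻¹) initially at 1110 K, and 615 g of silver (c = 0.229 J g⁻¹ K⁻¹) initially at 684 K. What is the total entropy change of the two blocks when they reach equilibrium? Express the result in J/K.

ΔS_total = 6.85 J/K

Energy balance: T_f = (m₁c₁T₁ + m₂c₂T₂)/(m₁c₁ + m₂c₂) = 857.22 K.
ΔS₁ = m₁c₁ ln(T_f/T₁) = 96.512 × ln(857.22/1110) = -24.94 J/K.
ΔS₂ = m₂c₂ ln(T_f/T₂) = 140.835 × ln(857.22/684) = 31.79 J/K.
ΔS_total = -24.94 + 31.79 = 6.85 J/K.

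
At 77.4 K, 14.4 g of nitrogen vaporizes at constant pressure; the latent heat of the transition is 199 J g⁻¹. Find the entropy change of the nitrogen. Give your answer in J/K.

ΔS = 37 J/K

Heat absorbed by the substance: Q = mL = 14.4 × 199 = 2865.6 J.
At constant T, ΔS = Q_rev/T = 2865.6 / 77.4 = 37 J/K.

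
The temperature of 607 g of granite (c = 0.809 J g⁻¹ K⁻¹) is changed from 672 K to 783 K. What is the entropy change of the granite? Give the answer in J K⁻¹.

ΔS = ∫dQ_rev/T = m c ln(T₂/T₁) = 607 × 0.809 × ln(783/672) = 75.1 J/K.

ΔS = 75.1 J/K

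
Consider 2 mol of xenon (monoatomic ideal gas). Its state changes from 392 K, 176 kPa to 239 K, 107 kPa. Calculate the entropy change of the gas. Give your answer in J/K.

ΔS = nC_p ln(T₂/T₁) − nR ln(P₂/P₁), with C_p = 5R/2 = 20.79 J mol⁻¹ K⁻¹ for a monoatomic ideal gas.
ΔS = 2 × [20.79 × ln(239/392) − 8.314 × ln(107/176)] = -12.3 J/K.

ΔS = -12.3 J/K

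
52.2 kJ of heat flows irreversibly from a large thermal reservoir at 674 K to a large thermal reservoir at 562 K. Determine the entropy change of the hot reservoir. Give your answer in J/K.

The hot reservoir loses heat Q, so ΔS_hot = −Q/T_H = −52200/674 = -77.4 J/K.

ΔS_hot = -77.4 J/K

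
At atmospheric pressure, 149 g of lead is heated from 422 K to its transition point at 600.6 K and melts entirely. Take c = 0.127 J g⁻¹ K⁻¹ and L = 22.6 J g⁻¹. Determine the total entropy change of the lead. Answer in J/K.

ΔS = 12.3 J/K

Warming step: ΔS₁ = m c ln(T_tr/T_i) = 149 × 0.127 × ln(600.6/422) = 6.678 J/K.
Phase change: ΔS₂ = +mL/T_tr = 149 × 22.6 / 600.6 = 5.607 J/K.
ΔS_total = (6.678) + (5.607) = 12.3 J/K.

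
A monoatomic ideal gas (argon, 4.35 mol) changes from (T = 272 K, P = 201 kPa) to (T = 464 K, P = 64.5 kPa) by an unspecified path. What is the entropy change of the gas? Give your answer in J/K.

ΔS = nC_p ln(T₂/T₁) − nR ln(P₂/P₁), with C_p = 5R/2 = 20.79 J mol⁻¹ K⁻¹ for a monoatomic ideal gas.
ΔS = 4.35 × [20.79 × ln(464/272) − 8.314 × ln(64.5/201)] = 89.4 J/K.

ΔS = 89.4 J/K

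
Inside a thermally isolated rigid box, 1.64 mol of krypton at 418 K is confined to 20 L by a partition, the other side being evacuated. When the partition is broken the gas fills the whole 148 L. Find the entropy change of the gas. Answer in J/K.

No heat is exchanged and no work is done, so the ideal-gas temperature stays constant.
Entropy is a state function; using a reversible isothermal path, ΔS_gas = nR ln(V₂/V₁) = 1.64 × 8.314 × ln(148/20) = 27.3 J/K.

ΔS_gas = 27.3 J/K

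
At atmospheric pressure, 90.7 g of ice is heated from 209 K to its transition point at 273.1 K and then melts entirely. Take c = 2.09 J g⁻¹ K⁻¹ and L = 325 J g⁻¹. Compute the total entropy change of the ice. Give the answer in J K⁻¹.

ΔS = 159 J/K

Warming step: ΔS₁ = m c ln(T_tr/T_i) = 90.7 × 2.09 × ln(273.1/209) = 50.71 J/K.
Phase change: ΔS₂ = +mL/T_tr = 90.7 × 325 / 273.1 = 107.9 J/K.
ΔS_total = (50.71) + (107.9) = 159 J/K.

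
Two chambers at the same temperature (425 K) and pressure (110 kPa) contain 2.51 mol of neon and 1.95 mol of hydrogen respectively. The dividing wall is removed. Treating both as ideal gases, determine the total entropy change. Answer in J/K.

Mole fractions: x_A = 2.51/4.46 = 0.563, x_B = 0.437.
ΔS_mix = −R(n_A ln x_A + n_B ln x_B) = −8.314 × (2.51 ln 0.563 + 1.95 ln 0.437) = 25.4 J/K.

ΔS_mix = 25.4 J/K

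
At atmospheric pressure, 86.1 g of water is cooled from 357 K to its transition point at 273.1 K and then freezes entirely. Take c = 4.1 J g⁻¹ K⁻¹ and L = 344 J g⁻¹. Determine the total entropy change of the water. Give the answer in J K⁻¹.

ΔS = -203 J/K

Cooling step: ΔS₁ = m c ln(T_tr/T_i) = 86.1 × 4.1 × ln(273.1/357) = -94.57 J/K.
Phase change: ΔS₂ = −mL/T_tr = −86.1 × 344 / 273.1 = -108.5 J/K.
ΔS_total = (-94.57) + (-108.5) = -203 J/K.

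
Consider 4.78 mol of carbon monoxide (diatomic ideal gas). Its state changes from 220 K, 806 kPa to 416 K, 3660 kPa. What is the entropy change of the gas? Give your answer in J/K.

ΔS = 28.5 J/K

ΔS = nC_p ln(T₂/T₁) − nR ln(P₂/P₁), with C_p = 7R/2 = 29.1 J mol⁻¹ K⁻¹ for a diatomic ideal gas.
ΔS = 4.78 × [29.1 × ln(416/220) − 8.314 × ln(3660/806)] = 28.5 J/K.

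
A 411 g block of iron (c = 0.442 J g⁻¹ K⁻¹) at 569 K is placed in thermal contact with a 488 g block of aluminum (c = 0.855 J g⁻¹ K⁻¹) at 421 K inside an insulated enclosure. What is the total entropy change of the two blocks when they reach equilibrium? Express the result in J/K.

ΔS_total = 5.96 J/K

Energy balance: T_f = (m₁c₁T₁ + m₂c₂T₂)/(m₁c₁ + m₂c₂) = 465.89 K.
ΔS₁ = m₁c₁ ln(T_f/T₁) = 181.662 × ln(465.89/569) = -36.32 J/K.
ΔS₂ = m₂c₂ ln(T_f/T₂) = 417.24 × ln(465.89/421) = 42.28 J/K.
ΔS_total = -36.32 + 42.28 = 5.96 J/K.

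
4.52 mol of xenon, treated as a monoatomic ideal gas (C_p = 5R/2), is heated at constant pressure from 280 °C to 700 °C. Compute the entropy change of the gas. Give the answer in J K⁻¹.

In kelvin: T₁ = 553.15 K, T₂ = 973.15 K. At constant pressure, ΔS = nC_p ln(T₂/T₁) with C_p = 5R/2 = 20.79 J mol⁻¹ K⁻¹.
ΔS = 4.52 × 20.79 × ln(973.15/553.15) = 53.1 J/K.

ΔS = 53.1 J/K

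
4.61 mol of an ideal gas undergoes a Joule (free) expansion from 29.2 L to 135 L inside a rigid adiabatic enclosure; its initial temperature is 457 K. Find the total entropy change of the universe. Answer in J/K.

No heat is exchanged and no work is done, so the ideal-gas temperature stays constant.
Entropy is a state function; using a reversible isothermal path, ΔS_gas = nR ln(V₂/V₁) = 4.61 × 8.314 × ln(135/29.2) = 58.7 J/K.
The insulated surroundings exchange no heat, so ΔS_surr = 0 and ΔS_universe = ΔS_gas.

ΔS_universe = 58.7 J/K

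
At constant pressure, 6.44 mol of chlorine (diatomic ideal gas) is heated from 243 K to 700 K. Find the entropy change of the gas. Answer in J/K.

At constant pressure, ΔS = nC_p ln(T₂/T₁) with C_p = 7R/2 = 29.1 J mol⁻¹ K⁻¹.
ΔS = 6.44 × 29.1 × ln(700/243) = 198 J/K.

ΔS = 198 J/K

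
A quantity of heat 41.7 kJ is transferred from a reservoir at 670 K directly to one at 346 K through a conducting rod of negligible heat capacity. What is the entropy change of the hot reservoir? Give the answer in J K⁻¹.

The hot reservoir loses heat Q, so ΔS_hot = −Q/T_H = −41700/670 = -62.2 J/K.

ΔS_hot = -62.2 J/K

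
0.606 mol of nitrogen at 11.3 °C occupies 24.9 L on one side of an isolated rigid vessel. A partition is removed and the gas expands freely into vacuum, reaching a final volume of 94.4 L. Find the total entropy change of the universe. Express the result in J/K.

For an ideal gas in free expansion Q = 0 and W = 0, so T is unchanged.
Entropy is a state function; using a reversible isothermal path, ΔS_gas = nR ln(V₂/V₁) = 0.606 × 8.314 × ln(94.4/24.9) = 6.71 J/K.
The insulated surroundings exchange no heat, so ΔS_surr = 0 and ΔS_universe = ΔS_gas.

ΔS_universe = 6.71 J/K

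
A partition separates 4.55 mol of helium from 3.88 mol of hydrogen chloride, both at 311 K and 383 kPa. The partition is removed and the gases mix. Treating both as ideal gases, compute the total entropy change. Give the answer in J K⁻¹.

ΔS_mix = 48.4 J/K

Mole fractions: x_A = 4.55/8.43 = 0.54, x_B = 0.46.
ΔS_mix = −R(n_A ln x_A + n_B ln x_B) = −8.314 × (4.55 ln 0.54 + 3.88 ln 0.46) = 48.4 J/K.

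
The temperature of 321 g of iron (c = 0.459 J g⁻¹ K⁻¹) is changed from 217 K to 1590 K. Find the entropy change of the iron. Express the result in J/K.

ΔS = 293 J/K

ΔS = ∫dQ_rev/T = m c ln(T₂/T₁) = 321 × 0.459 × ln(1590/217) = 293 J/K.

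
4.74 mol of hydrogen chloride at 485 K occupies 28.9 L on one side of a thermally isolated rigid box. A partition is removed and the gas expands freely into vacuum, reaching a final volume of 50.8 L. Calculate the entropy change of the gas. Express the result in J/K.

No heat is exchanged and no work is done, so the ideal-gas temperature stays constant.
Entropy is a state function; using a reversible isothermal path, ΔS_gas = nR ln(V₂/V₁) = 4.74 × 8.314 × ln(50.8/28.9) = 22.2 J/K.

ΔS_gas = 22.2 J/K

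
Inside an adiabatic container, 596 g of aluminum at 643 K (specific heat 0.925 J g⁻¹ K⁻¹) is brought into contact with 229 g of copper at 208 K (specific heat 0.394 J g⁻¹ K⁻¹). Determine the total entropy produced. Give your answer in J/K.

Energy balance: T_f = (m₁c₁T₁ + m₂c₂T₂)/(m₁c₁ + m₂c₂) = 581.82 K.
ΔS₁ = m₁c₁ ln(T_f/T₁) = 551.3 × ln(581.82/643) = -55.12 J/K.
ΔS₂ = m₂c₂ ln(T_f/T₂) = 90.226 × ln(581.82/208) = 92.81 J/K.
ΔS_total = -55.12 + 92.81 = 37.7 J/K.

ΔS_total = 37.7 J/K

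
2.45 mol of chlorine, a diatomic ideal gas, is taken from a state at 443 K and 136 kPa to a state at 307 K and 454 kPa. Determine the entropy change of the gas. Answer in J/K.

ΔS = -50.7 J/K

ΔS = nC_p ln(T₂/T₁) − nR ln(P₂/P₁), with C_p = 7R/2 = 29.1 J mol⁻¹ K⁻¹ for a diatomic ideal gas.
ΔS = 2.45 × [29.1 × ln(307/443) − 8.314 × ln(454/136)] = -50.7 J/K.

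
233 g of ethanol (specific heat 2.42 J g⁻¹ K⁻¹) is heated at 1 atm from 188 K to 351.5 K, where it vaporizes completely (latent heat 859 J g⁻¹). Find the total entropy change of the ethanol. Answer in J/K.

ΔS = 922 J/K

Warming step: ΔS₁ = m c ln(T_tr/T_i) = 233 × 2.42 × ln(351.5/188) = 352.8 J/K.
Phase change: ΔS₂ = +mL/T_tr = 233 × 859 / 351.5 = 569.4 J/K.
ΔS_total = (352.8) + (569.4) = 922 J/K.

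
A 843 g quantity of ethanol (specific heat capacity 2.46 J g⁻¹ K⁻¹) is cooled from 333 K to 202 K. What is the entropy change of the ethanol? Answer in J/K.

ΔS = ∫dQ_rev/T = m c ln(T₂/T₁) = 843 × 2.46 × ln(202/333) = -1040 J/K.

ΔS = -1040 J/K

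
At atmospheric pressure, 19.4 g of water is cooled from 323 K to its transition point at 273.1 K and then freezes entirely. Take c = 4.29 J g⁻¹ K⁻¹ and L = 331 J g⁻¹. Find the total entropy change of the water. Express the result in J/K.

ΔS = -37.5 J/K

Cooling step: ΔS₁ = m c ln(T_tr/T_i) = 19.4 × 4.29 × ln(273.1/323) = -13.97 J/K.
Phase change: ΔS₂ = −mL/T_tr = −19.4 × 331 / 273.1 = -23.51 J/K.
ΔS_total = (-13.97) + (-23.51) = -37.5 J/K.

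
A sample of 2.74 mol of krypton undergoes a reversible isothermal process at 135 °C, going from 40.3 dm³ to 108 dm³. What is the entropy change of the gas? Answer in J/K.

ΔS_gas = 22.5 J/K

For an isothermal ideal gas ΔS_gas = nR ln(V₂/V₁) = 2.74 × 8.314 × ln(108/40.3) = 22.5 J/K.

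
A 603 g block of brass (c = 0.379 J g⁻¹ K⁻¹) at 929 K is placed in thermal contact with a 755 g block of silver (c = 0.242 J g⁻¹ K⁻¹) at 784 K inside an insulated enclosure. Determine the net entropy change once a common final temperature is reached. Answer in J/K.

Energy balance: T_f = (m₁c₁T₁ + m₂c₂T₂)/(m₁c₁ + m₂c₂) = 864.58 K.
ΔS₁ = m₁c₁ ln(T_f/T₁) = 228.537 × ln(864.58/929) = -16.424 J/K.
ΔS₂ = m₂c₂ ln(T_f/T₂) = 182.71 × ln(864.58/784) = 17.875 J/K.
ΔS_total = -16.424 + 17.875 = 1.45 J/K.

ΔS_total = 1.45 J/K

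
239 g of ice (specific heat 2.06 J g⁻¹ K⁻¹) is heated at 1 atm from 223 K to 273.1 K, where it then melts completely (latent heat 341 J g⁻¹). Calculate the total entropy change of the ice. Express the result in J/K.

ΔS = 398 J/K

Warming step: ΔS₁ = m c ln(T_tr/T_i) = 239 × 2.06 × ln(273.1/223) = 99.78 J/K.
Phase change: ΔS₂ = +mL/T_tr = 239 × 341 / 273.1 = 298.4 J/K.
ΔS_total = (99.78) + (298.4) = 398 J/K.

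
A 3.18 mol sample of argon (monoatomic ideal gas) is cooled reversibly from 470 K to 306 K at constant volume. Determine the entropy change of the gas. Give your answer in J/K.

At constant volume, ΔS = nC_V ln(T₂/T₁) with C_V = 3R/2 = 12.47 J mol⁻¹ K⁻¹.
ΔS = 3.18 × 12.47 × ln(306/470) = -17 J/K.

ΔS = -17 J/K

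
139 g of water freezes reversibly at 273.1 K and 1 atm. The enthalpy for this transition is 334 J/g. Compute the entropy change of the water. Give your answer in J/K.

Heat released by the substance: Q = −mL = −139 × 334 = −46426 J.
At constant T, ΔS = Q_rev/T = −46426 / 273.1 = -170 J/K.

ΔS = -170 J/K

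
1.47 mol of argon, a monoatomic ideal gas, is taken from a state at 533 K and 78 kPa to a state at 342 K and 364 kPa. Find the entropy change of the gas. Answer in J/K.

ΔS = -32.4 J/K

ΔS = nC_p ln(T₂/T₁) − nR ln(P₂/P₁), with C_p = 5R/2 = 20.79 J mol⁻¹ K⁻¹ for a monoatomic ideal gas.
ΔS = 1.47 × [20.79 × ln(342/533) − 8.314 × ln(364/78)] = -32.4 J/K.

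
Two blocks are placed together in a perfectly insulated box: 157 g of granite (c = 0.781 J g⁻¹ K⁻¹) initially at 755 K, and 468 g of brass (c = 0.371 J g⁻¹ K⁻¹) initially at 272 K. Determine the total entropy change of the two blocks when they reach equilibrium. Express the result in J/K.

ΔS_total = 38 J/K

Energy balance: T_f = (m₁c₁T₁ + m₂c₂T₂)/(m₁c₁ + m₂c₂) = 471.92 K.
ΔS₁ = m₁c₁ ln(T_f/T₁) = 122.617 × ln(471.92/755) = -57.62 J/K.
ΔS₂ = m₂c₂ ln(T_f/T₂) = 173.628 × ln(471.92/272) = 95.669 J/K.
ΔS_total = -57.62 + 95.669 = 38 J/K.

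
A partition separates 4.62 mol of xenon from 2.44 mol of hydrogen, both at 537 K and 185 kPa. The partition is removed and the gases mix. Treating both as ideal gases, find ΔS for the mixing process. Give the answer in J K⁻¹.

Mole fractions: x_A = 4.62/7.06 = 0.654, x_B = 0.346.
ΔS_mix = −R(n_A ln x_A + n_B ln x_B) = −8.314 × (4.62 ln 0.654 + 2.44 ln 0.346) = 37.8 J/K.

ΔS_mix = 37.8 J/K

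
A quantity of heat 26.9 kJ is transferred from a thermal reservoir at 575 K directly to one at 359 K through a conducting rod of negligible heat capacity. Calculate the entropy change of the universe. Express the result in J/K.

ΔS_hot = −Q/T_H = −26900/575 = -46.783 J/K and ΔS_cold = +Q/T_C = 26900/359 = 74.93 J/K.
ΔS_total = -46.783 + 74.93 = 28.1 J/K, positive as the second law requires.

ΔS_total = 28.1 J/K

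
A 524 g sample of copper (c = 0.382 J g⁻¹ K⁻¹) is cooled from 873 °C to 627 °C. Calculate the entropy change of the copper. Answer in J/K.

In kelvin: T₁ = 1146.15 K, T₂ = 900.15 K. ΔS = ∫dQ_rev/T = m c ln(T₂/T₁) = 524 × 0.382 × ln(900.15/1146.15) = -48.4 J/K.

ΔS = -48.4 J/K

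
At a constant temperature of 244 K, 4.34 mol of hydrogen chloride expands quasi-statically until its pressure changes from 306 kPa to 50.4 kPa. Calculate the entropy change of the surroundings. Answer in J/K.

ΔS_surr = -65.1 J/K

For an isothermal ideal gas ΔS_gas = nR ln(P₁/P₂) = 4.34 × 8.314 × ln(306/50.4) = 65.1 J/K.
The process is reversible, so ΔS_surr = −ΔS_gas = -65.1 J/K and ΔS_universe = 0.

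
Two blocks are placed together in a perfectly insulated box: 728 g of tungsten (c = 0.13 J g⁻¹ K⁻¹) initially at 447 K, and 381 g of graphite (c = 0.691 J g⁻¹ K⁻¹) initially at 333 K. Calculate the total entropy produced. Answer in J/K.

ΔS_total = 3.15 J/K

Energy balance: T_f = (m₁c₁T₁ + m₂c₂T₂)/(m₁c₁ + m₂c₂) = 363.14 K.
ΔS₁ = m₁c₁ ln(T_f/T₁) = 94.64 × ln(363.14/447) = -19.66 J/K.
ΔS₂ = m₂c₂ ln(T_f/T₂) = 263.271 × ln(363.14/333) = 22.81 J/K.
ΔS_total = -19.66 + 22.81 = 3.15 J/K.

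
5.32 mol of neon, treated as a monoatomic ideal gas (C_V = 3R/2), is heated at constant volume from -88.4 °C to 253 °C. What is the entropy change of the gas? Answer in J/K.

In kelvin: T₁ = 184.75 K, T₂ = 526.15 K. At constant volume, ΔS = nC_V ln(T₂/T₁) with C_V = 3R/2 = 12.47 J mol⁻¹ K⁻¹.
ΔS = 5.32 × 12.47 × ln(526.15/184.75) = 69.4 J/K.

ΔS = 69.4 J/K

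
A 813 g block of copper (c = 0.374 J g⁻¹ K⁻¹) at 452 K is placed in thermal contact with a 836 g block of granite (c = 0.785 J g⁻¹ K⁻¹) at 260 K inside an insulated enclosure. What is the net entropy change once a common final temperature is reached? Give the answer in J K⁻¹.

Energy balance: T_f = (m₁c₁T₁ + m₂c₂T₂)/(m₁c₁ + m₂c₂) = 320.79 K.
ΔS₁ = m₁c₁ ln(T_f/T₁) = 304.062 × ln(320.79/452) = -104.3 J/K.
ΔS₂ = m₂c₂ ln(T_f/T₂) = 656.26 × ln(320.79/260) = 137.9 J/K.
ΔS_total = -104.3 + 137.9 = 33.6 J/K.

ΔS_total = 33.6 J/K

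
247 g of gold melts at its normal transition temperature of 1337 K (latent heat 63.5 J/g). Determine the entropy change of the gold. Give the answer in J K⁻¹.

ΔS = 11.7 J/K

Heat absorbed by the substance: Q = mL = 247 × 63.5 = 15684.5 J.
At constant T, ΔS = Q_rev/T = 15684.5 / 1337 = 11.7 J/K.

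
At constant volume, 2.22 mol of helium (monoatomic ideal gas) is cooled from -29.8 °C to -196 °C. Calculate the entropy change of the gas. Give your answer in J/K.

In kelvin: T₁ = 243.35 K, T₂ = 77.15 K. At constant volume, ΔS = nC_V ln(T₂/T₁) with C_V = 3R/2 = 12.47 J mol⁻¹ K⁻¹.
ΔS = 2.22 × 12.47 × ln(77.15/243.35) = -31.8 J/K.

ΔS = -31.8 J/K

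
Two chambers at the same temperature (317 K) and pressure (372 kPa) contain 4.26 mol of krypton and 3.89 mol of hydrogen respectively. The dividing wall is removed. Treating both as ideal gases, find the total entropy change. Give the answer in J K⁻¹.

ΔS_mix = 46.9 J/K

Mole fractions: x_A = 4.26/8.15 = 0.523, x_B = 0.477.
ΔS_mix = −R(n_A ln x_A + n_B ln x_B) = −8.314 × (4.26 ln 0.523 + 3.89 ln 0.477) = 46.9 J/K.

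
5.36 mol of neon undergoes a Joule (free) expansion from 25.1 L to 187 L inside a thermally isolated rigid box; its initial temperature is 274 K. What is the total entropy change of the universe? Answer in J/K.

For an ideal gas in free expansion Q = 0 and W = 0, so T is unchanged.
Entropy is a state function; using a reversible isothermal path, ΔS_gas = nR ln(V₂/V₁) = 5.36 × 8.314 × ln(187/25.1) = 89.5 J/K.
The insulated surroundings exchange no heat, so ΔS_surr = 0 and ΔS_universe = ΔS_gas.

ΔS_universe = 89.5 J/K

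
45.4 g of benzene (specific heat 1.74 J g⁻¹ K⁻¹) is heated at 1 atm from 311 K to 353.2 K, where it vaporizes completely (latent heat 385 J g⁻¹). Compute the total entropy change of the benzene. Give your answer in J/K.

ΔS = 59.5 J/K

Warming step: ΔS₁ = m c ln(T_tr/T_i) = 45.4 × 1.74 × ln(353.2/311) = 10.05 J/K.
Phase change: ΔS₂ = +mL/T_tr = 45.4 × 385 / 353.2 = 49.49 J/K.
ΔS_total = (10.05) + (49.49) = 59.5 J/K.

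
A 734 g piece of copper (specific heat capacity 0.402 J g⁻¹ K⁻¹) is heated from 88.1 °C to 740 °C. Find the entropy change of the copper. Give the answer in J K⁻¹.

In kelvin: T₁ = 361.25 K, T₂ = 1013.15 K. ΔS = ∫dQ_rev/T = m c ln(T₂/T₁) = 734 × 0.402 × ln(1013.15/361.25) = 304 J/K.

ΔS = 304 J/K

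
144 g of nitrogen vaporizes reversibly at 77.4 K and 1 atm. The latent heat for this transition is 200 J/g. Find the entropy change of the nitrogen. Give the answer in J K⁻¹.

Heat absorbed by the substance: Q = mL = 144 × 200 = 28800 J.
At constant T, ΔS = Q_rev/T = 28800 / 77.4 = 372 J/K.

ΔS = 372 J/K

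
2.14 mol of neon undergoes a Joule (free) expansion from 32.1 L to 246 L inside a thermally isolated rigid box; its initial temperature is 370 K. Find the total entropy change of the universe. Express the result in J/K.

No heat is exchanged and no work is done, so the ideal-gas temperature stays constant.
Entropy is a state function; using a reversible isothermal path, ΔS_gas = nR ln(V₂/V₁) = 2.14 × 8.314 × ln(246/32.1) = 36.2 J/K.
The insulated surroundings exchange no heat, so ΔS_surr = 0 and ΔS_universe = ΔS_gas.

ΔS_universe = 36.2 J/K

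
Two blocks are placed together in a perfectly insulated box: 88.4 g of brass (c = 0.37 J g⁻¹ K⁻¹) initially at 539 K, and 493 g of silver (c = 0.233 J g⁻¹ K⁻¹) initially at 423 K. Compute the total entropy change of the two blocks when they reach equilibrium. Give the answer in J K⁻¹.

ΔS_total = 0.781 J/K

Energy balance: T_f = (m₁c₁T₁ + m₂c₂T₂)/(m₁c₁ + m₂c₂) = 448.71 K.
ΔS₁ = m₁c₁ ln(T_f/T₁) = 32.708 × ln(448.71/539) = -5.997 J/K.
ΔS₂ = m₂c₂ ln(T_f/T₂) = 114.869 × ln(448.71/423) = 6.778 J/K.
ΔS_total = -5.997 + 6.778 = 0.781 J/K.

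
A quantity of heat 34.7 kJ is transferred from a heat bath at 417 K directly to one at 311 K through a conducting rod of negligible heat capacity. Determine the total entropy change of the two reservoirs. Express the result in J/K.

ΔS_total = 28.4 J/K

ΔS_hot = −Q/T_H = −34700/417 = -83.21 J/K and ΔS_cold = +Q/T_C = 34700/311 = 111.6 J/K.
ΔS_total = -83.21 + 111.6 = 28.4 J/K, positive as the second law requires.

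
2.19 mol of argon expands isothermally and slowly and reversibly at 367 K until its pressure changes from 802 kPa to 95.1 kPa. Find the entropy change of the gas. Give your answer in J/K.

For an isothermal ideal gas ΔS_gas = nR ln(P₁/P₂) = 2.19 × 8.314 × ln(802/95.1) = 38.8 J/K.

ΔS_gas = 38.8 J/K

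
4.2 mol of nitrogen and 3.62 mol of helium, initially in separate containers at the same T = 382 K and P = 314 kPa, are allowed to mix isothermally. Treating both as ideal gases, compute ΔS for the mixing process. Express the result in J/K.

Mole fractions: x_A = 4.2/7.82 = 0.537, x_B = 0.463.
ΔS_mix = −R(n_A ln x_A + n_B ln x_B) = −8.314 × (4.2 ln 0.537 + 3.62 ln 0.463) = 44.9 J/K.

ΔS_mix = 44.9 J/K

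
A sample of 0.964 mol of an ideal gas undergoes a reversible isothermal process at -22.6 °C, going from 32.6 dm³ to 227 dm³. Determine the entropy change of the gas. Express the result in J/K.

For an isothermal ideal gas ΔS_gas = nR ln(V₂/V₁) = 0.964 × 8.314 × ln(227/32.6) = 15.6 J/K.

ΔS_gas = 15.6 J/K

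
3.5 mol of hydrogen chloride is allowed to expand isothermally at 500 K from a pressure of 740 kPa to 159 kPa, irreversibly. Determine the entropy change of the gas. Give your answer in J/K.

ΔS_gas = 44.7 J/K

Entropy is a state function, so ΔS_gas depends only on the end states.
For an isothermal ideal gas ΔS_gas = nR ln(P₁/P₂) = 3.5 × 8.314 × ln(740/159) = 44.7 J/K.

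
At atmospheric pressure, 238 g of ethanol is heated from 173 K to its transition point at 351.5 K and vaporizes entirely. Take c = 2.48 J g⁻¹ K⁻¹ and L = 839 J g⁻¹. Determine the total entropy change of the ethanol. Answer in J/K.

ΔS = 987 J/K

Warming step: ΔS₁ = m c ln(T_tr/T_i) = 238 × 2.48 × ln(351.5/173) = 418.43 J/K.
Phase change: ΔS₂ = +mL/T_tr = 238 × 839 / 351.5 = 568.09 J/K.
ΔS_total = (418.43) + (568.09) = 987 J/K.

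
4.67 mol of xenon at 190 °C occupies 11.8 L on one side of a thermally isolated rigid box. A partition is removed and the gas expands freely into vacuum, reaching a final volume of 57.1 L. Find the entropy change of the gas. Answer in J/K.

ΔS_gas = 61.2 J/K

For an ideal gas in free expansion Q = 0 and W = 0, so T is unchanged.
Entropy is a state function; using a reversible isothermal path, ΔS_gas = nR ln(V₂/V₁) = 4.67 × 8.314 × ln(57.1/11.8) = 61.2 J/K.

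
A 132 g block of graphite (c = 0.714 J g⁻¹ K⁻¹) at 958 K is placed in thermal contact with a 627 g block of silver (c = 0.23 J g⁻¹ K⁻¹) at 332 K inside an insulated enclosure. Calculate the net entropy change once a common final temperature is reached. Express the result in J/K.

Energy balance: T_f = (m₁c₁T₁ + m₂c₂T₂)/(m₁c₁ + m₂c₂) = 579.42 K.
ΔS₁ = m₁c₁ ln(T_f/T₁) = 94.248 × ln(579.42/958) = -47.39 J/K.
ΔS₂ = m₂c₂ ln(T_f/T₂) = 144.21 × ln(579.42/332) = 80.31 J/K.
ΔS_total = -47.39 + 80.31 = 32.9 J/K.

ΔS_total = 32.9 J/K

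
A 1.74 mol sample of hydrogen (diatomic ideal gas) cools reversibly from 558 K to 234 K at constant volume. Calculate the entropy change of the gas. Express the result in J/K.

ΔS = -31.4 J/K

At constant volume, ΔS = nC_V ln(T₂/T₁) with C_V = 5R/2 = 20.79 J mol⁻¹ K⁻¹.
ΔS = 1.74 × 20.79 × ln(234/558) = -31.4 J/K.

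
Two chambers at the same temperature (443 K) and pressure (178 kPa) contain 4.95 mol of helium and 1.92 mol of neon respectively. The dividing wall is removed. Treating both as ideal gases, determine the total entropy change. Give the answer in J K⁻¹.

ΔS_mix = 33.8 J/K

Mole fractions: x_A = 4.95/6.87 = 0.721, x_B = 0.279.
ΔS_mix = −R(n_A ln x_A + n_B ln x_B) = −8.314 × (4.95 ln 0.721 + 1.92 ln 0.279) = 33.8 J/K.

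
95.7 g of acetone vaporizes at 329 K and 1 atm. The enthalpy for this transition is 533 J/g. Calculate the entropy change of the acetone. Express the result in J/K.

ΔS = 155 J/K

Heat absorbed by the substance: Q = mL = 95.7 × 533 = 51008.1 J.
At constant T, ΔS = Q_rev/T = 51008.1 / 329 = 155 J/K.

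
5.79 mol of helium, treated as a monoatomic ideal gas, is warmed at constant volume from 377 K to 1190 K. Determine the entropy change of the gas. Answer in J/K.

ΔS = 83 J/K

At constant volume, ΔS = nC_V ln(T₂/T₁) with C_V = 3R/2 = 12.47 J mol⁻¹ K⁻¹.
ΔS = 5.79 × 12.47 × ln(1190/377) = 83 J/K.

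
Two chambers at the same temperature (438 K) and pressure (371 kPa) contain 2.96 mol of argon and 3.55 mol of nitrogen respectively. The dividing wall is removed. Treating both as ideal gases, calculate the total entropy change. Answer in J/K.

Mole fractions: x_A = 2.96/6.51 = 0.455, x_B = 0.545.
ΔS_mix = −R(n_A ln x_A + n_B ln x_B) = −8.314 × (2.96 ln 0.455 + 3.55 ln 0.545) = 37.3 J/K.

ΔS_mix = 37.3 J/K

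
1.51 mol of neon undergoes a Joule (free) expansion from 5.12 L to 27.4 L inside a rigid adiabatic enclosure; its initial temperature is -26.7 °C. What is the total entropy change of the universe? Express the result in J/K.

For an ideal gas in free expansion Q = 0 and W = 0, so T is unchanged.
Entropy is a state function; using a reversible isothermal path, ΔS_gas = nR ln(V₂/V₁) = 1.51 × 8.314 × ln(27.4/5.12) = 21.1 J/K.
The insulated surroundings exchange no heat, so ΔS_surr = 0 and ΔS_universe = ΔS_gas.

ΔS_universe = 21.1 J/K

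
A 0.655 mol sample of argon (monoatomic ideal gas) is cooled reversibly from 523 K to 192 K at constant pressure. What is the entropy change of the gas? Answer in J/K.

ΔS = -13.6 J/K

At constant pressure, ΔS = nC_p ln(T₂/T₁) with C_p = 5R/2 = 20.79 J mol⁻¹ K⁻¹.
ΔS = 0.655 × 20.79 × ln(192/523) = -13.6 J/K.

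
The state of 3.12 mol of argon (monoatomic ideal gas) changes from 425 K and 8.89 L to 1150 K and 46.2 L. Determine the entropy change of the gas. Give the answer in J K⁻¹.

ΔS = 81.5 J/K

Entropy is a state function: ΔS = nC_V ln(T₂/T₁) + nR ln(V₂/V₁), with C_V = 3R/2 = 12.47 J mol⁻¹ K⁻¹ for a monoatomic ideal gas.
ΔS = 3.12 × [12.47 × ln(1150/425) + 8.314 × ln(46.2/8.89)] = 81.5 J/K.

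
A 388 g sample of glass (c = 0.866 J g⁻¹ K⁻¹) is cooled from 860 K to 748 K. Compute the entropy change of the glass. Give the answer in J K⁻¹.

ΔS = ∫dQ_rev/T = m c ln(T₂/T₁) = 388 × 0.866 × ln(748/860) = -46.9 J/K.

ΔS = -46.9 J/K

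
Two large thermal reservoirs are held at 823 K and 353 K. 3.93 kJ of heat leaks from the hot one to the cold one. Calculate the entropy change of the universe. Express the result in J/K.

ΔS_hot = −Q/T_H = −3930/823 = -4.775 J/K and ΔS_cold = +Q/T_C = 3930/353 = 11.13 J/K.
ΔS_total = -4.775 + 11.13 = 6.36 J/K, positive as the second law requires.

ΔS_total = 6.36 J/K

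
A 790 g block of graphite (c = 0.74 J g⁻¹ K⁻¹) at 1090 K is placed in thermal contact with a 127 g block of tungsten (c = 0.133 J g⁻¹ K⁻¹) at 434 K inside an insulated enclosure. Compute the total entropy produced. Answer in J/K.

ΔS_total = 5.3 J/K

Energy balance: T_f = (m₁c₁T₁ + m₂c₂T₂)/(m₁c₁ + m₂c₂) = 1071.6 K.
ΔS₁ = m₁c₁ ln(T_f/T₁) = 584.6 × ln(1071.6/1090) = -9.965 J/K.
ΔS₂ = m₂c₂ ln(T_f/T₂) = 16.891 × ln(1071.6/434) = 15.27 J/K.
ΔS_total = -9.965 + 15.27 = 5.3 J/K.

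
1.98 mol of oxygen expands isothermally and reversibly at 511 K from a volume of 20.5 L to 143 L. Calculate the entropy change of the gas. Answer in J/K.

For an isothermal ideal gas ΔS_gas = nR ln(V₂/V₁) = 1.98 × 8.314 × ln(143/20.5) = 32 J/K.

ΔS_gas = 32 J/K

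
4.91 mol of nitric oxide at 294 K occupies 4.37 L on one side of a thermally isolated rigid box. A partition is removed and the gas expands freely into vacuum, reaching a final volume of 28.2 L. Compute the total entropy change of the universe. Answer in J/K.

For an ideal gas in free expansion Q = 0 and W = 0, so T is unchanged.
Entropy is a state function; using a reversible isothermal path, ΔS_gas = nR ln(V₂/V₁) = 4.91 × 8.314 × ln(28.2/4.37) = 76.1 J/K.
The insulated surroundings exchange no heat, so ΔS_surr = 0 and ΔS_universe = ΔS_gas.

ΔS_universe = 76.1 J/K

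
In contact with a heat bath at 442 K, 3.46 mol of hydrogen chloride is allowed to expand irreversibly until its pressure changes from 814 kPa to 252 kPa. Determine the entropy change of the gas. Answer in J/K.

Entropy is a state function, so ΔS_gas depends only on the end states.
For an isothermal ideal gas ΔS_gas = nR ln(P₁/P₂) = 3.46 × 8.314 × ln(814/252) = 33.7 J/K.

ΔS_gas = 33.7 J/K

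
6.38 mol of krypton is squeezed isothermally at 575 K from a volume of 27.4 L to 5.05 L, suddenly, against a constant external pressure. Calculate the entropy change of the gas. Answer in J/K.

Entropy is a state function, so ΔS_gas depends only on the end states.
For an isothermal ideal gas ΔS_gas = nR ln(V₂/V₁) = 6.38 × 8.314 × ln(5.05/27.4) = -89.7 J/K.

ΔS_gas = -89.7 J/K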